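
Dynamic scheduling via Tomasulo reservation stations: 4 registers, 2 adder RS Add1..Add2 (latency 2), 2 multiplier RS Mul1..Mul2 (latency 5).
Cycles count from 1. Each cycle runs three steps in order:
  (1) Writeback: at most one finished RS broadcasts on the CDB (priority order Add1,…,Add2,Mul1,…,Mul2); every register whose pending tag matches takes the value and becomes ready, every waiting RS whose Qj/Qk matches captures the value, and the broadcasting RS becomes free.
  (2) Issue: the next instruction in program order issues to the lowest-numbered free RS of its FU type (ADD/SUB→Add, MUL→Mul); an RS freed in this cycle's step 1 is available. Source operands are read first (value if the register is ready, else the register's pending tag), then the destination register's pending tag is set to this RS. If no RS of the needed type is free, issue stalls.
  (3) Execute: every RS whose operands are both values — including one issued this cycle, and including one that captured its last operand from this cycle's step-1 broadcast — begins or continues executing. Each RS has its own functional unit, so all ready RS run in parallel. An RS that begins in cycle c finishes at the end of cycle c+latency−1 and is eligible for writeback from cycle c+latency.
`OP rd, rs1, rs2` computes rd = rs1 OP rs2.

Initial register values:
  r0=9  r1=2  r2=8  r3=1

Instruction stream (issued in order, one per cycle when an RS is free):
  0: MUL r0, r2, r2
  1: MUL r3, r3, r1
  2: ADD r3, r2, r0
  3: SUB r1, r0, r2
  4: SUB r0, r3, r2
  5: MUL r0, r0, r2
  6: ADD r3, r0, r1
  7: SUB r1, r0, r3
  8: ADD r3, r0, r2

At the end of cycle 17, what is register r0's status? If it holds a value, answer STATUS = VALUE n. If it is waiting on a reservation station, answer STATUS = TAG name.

STATUS = VALUE 512

c1: issue MUL r0<-Mul1 | r0:Mul1,r1:2,r2:8,r3:1
c2: issue MUL r3<-Mul2 | r0:Mul1,r1:2,r2:8,r3:Mul2
c3: issue ADD r3<-Add1 | r0:Mul1,r1:2,r2:8,r3:Add1
c4: issue SUB r1<-Add2 | r0:Mul1,r1:Add2,r2:8,r3:Add1
c5: stall | r0:Mul1,r1:Add2,r2:8,r3:Add1
c6: CDB Mul1=64; stall | r0:64,r1:Add2,r2:8,r3:Add1
c7: CDB Mul2=2; stall | r0:64,r1:Add2,r2:8,r3:Add1
c8: CDB Add1=72; issue SUB r0<-Add1 | r0:Add1,r1:Add2,r2:8,r3:72
c9: CDB Add2=56; issue MUL r0<-Mul1 | r0:Mul1,r1:56,r2:8,r3:72
c10: CDB Add1=64; issue ADD r3<-Add1 | r0:Mul1,r1:56,r2:8,r3:Add1
c11: issue SUB r1<-Add2 | r0:Mul1,r1:Add2,r2:8,r3:Add1
c12: stall | r0:Mul1,r1:Add2,r2:8,r3:Add1
c13: stall | r0:Mul1,r1:Add2,r2:8,r3:Add1
c14: stall | r0:Mul1,r1:Add2,r2:8,r3:Add1
c15: CDB Mul1=512; stall | r0:512,r1:Add2,r2:8,r3:Add1
c16: stall | r0:512,r1:Add2,r2:8,r3:Add1
c17: CDB Add1=568; issue ADD r3<-Add1 | r0:512,r1:Add2,r2:8,r3:Add1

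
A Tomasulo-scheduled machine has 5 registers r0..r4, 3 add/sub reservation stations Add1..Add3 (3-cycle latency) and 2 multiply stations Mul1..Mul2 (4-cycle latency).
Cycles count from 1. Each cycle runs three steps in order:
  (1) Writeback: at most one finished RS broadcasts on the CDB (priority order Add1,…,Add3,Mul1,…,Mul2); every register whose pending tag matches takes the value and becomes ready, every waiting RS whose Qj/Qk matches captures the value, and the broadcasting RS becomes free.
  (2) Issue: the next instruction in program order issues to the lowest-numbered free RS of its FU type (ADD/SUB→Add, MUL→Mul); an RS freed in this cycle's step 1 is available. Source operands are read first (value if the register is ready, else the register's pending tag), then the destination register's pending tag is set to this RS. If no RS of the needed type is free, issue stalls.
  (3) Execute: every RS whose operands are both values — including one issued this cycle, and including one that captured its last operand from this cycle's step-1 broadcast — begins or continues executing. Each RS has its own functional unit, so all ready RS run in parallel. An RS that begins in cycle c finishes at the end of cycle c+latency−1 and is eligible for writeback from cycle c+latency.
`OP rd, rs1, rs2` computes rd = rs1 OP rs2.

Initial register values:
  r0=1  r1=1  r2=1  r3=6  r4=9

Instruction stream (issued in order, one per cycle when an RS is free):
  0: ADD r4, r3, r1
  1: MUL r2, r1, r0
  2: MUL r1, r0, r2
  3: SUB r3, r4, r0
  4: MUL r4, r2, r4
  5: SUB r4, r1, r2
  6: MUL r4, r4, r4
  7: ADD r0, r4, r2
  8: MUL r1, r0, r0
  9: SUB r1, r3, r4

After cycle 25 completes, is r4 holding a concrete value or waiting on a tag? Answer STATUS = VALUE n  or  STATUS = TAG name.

cycle 1: issue ADD r4<-Add1 // r0:1,r1:1,r2:1,r3:6,r4:Add1
cycle 2: issue MUL r2<-Mul1 // r0:1,r1:1,r2:Mul1,r3:6,r4:Add1
cycle 3: issue MUL r1<-Mul2 // r0:1,r1:Mul2,r2:Mul1,r3:6,r4:Add1
cycle 4: CDB Add1=7; issue SUB r3<-Add1 // r0:1,r1:Mul2,r2:Mul1,r3:Add1,r4:7
cycle 5: stall // r0:1,r1:Mul2,r2:Mul1,r3:Add1,r4:7
cycle 6: CDB Mul1=1; issue MUL r4<-Mul1 // r0:1,r1:Mul2,r2:1,r3:Add1,r4:Mul1
cycle 7: CDB Add1=6; issue SUB r4<-Add1 // r0:1,r1:Mul2,r2:1,r3:6,r4:Add1
cycle 8: stall // r0:1,r1:Mul2,r2:1,r3:6,r4:Add1
cycle 9: stall // r0:1,r1:Mul2,r2:1,r3:6,r4:Add1
cycle 10: CDB Mul1=7; issue MUL r4<-Mul1 // r0:1,r1:Mul2,r2:1,r3:6,r4:Mul1
cycle 11: CDB Mul2=1; issue ADD r0<-Add2 // r0:Add2,r1:1,r2:1,r3:6,r4:Mul1
cycle 12: issue MUL r1<-Mul2 // r0:Add2,r1:Mul2,r2:1,r3:6,r4:Mul1
cycle 13: issue SUB r1<-Add3 // r0:Add2,r1:Add3,r2:1,r3:6,r4:Mul1
cycle 14: CDB Add1=0 // r0:Add2,r1:Add3,r2:1,r3:6,r4:Mul1
cycle 15: - // r0:Add2,r1:Add3,r2:1,r3:6,r4:Mul1
cycle 16: - // r0:Add2,r1:Add3,r2:1,r3:6,r4:Mul1
cycle 17: - // r0:Add2,r1:Add3,r2:1,r3:6,r4:Mul1
cycle 18: CDB Mul1=0 // r0:Add2,r1:Add3,r2:1,r3:6,r4:0
cycle 19: - // r0:Add2,r1:Add3,r2:1,r3:6,r4:0
cycle 20: - // r0:Add2,r1:Add3,r2:1,r3:6,r4:0
cycle 21: CDB Add2=1 // r0:1,r1:Add3,r2:1,r3:6,r4:0
cycle 22: CDB Add3=6 // r0:1,r1:6,r2:1,r3:6,r4:0
cycle 23: - // r0:1,r1:6,r2:1,r3:6,r4:0
cycle 24: - // r0:1,r1:6,r2:1,r3:6,r4:0
cycle 25: CDB Mul2=1 // r0:1,r1:6,r2:1,r3:6,r4:0

STATUS = VALUE 0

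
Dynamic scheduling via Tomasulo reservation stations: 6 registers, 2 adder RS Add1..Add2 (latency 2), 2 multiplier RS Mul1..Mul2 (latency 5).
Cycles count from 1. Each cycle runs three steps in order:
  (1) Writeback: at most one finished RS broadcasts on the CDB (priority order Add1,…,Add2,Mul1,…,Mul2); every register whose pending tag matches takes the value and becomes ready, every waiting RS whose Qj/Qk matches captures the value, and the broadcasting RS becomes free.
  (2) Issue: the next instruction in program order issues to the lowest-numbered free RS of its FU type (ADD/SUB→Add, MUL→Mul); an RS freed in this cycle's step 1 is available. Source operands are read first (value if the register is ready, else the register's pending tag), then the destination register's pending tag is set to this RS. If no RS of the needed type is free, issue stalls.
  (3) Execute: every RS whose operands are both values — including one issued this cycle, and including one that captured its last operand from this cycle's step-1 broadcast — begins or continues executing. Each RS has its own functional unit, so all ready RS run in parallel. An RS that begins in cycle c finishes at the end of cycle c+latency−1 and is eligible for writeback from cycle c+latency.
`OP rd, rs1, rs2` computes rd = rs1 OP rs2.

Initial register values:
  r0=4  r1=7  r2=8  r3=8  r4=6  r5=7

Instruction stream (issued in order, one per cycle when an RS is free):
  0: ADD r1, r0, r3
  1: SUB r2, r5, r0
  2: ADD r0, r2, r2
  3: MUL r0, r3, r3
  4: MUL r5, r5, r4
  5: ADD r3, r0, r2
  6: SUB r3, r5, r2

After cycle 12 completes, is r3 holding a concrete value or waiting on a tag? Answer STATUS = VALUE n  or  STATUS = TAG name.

STATUS = VALUE 39

  c1: issue ADD r1<-Add1  regs: r0:4,r1:Add1,r2:8,r3:8,r4:6,r5:7
  c2: issue SUB r2<-Add2  regs: r0:4,r1:Add1,r2:Add2,r3:8,r4:6,r5:7
  c3: CDB Add1=12; issue ADD r0<-Add1  regs: r0:Add1,r1:12,r2:Add2,r3:8,r4:6,r5:7
  c4: CDB Add2=3; issue MUL r0<-Mul1  regs: r0:Mul1,r1:12,r2:3,r3:8,r4:6,r5:7
  c5: issue MUL r5<-Mul2  regs: r0:Mul1,r1:12,r2:3,r3:8,r4:6,r5:Mul2
  c6: CDB Add1=6; issue ADD r3<-Add1  regs: r0:Mul1,r1:12,r2:3,r3:Add1,r4:6,r5:Mul2
  c7: issue SUB r3<-Add2  regs: r0:Mul1,r1:12,r2:3,r3:Add2,r4:6,r5:Mul2
  c8: -  regs: r0:Mul1,r1:12,r2:3,r3:Add2,r4:6,r5:Mul2
  c9: CDB Mul1=64  regs: r0:64,r1:12,r2:3,r3:Add2,r4:6,r5:Mul2
  c10: CDB Mul2=42  regs: r0:64,r1:12,r2:3,r3:Add2,r4:6,r5:42
  c11: CDB Add1=67  regs: r0:64,r1:12,r2:3,r3:Add2,r4:6,r5:42
  c12: CDB Add2=39  regs: r0:64,r1:12,r2:3,r3:39,r4:6,r5:42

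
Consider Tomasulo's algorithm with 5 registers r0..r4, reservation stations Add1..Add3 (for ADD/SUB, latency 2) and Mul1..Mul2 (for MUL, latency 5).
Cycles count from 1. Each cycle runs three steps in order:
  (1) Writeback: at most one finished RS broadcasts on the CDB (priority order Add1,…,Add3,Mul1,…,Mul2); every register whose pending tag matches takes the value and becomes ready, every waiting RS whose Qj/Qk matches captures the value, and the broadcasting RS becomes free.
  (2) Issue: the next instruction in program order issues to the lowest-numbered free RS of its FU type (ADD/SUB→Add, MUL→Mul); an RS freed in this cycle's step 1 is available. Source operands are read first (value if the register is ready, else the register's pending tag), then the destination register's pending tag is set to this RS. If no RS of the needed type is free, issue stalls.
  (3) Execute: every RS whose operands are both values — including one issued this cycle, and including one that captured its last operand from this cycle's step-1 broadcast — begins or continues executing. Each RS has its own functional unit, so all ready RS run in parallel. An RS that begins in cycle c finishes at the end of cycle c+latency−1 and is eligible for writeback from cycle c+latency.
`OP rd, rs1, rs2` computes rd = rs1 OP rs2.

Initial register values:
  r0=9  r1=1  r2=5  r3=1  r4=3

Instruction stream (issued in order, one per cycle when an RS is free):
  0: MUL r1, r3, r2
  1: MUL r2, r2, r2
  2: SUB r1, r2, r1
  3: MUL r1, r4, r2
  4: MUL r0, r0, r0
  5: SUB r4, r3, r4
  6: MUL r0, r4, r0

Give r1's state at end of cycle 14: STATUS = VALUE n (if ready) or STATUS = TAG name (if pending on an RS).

c1: issue MUL r1<-Mul1 | r0:9,r1:Mul1,r2:5,r3:1,r4:3
c2: issue MUL r2<-Mul2 | r0:9,r1:Mul1,r2:Mul2,r3:1,r4:3
c3: issue SUB r1<-Add1 | r0:9,r1:Add1,r2:Mul2,r3:1,r4:3
c4: stall | r0:9,r1:Add1,r2:Mul2,r3:1,r4:3
c5: stall | r0:9,r1:Add1,r2:Mul2,r3:1,r4:3
c6: CDB Mul1=5; issue MUL r1<-Mul1 | r0:9,r1:Mul1,r2:Mul2,r3:1,r4:3
c7: CDB Mul2=25; issue MUL r0<-Mul2 | r0:Mul2,r1:Mul1,r2:25,r3:1,r4:3
c8: issue SUB r4<-Add2 | r0:Mul2,r1:Mul1,r2:25,r3:1,r4:Add2
c9: CDB Add1=20; stall | r0:Mul2,r1:Mul1,r2:25,r3:1,r4:Add2
c10: CDB Add2=-2; stall | r0:Mul2,r1:Mul1,r2:25,r3:1,r4:-2
c11: stall | r0:Mul2,r1:Mul1,r2:25,r3:1,r4:-2
c12: CDB Mul1=75; issue MUL r0<-Mul1 | r0:Mul1,r1:75,r2:25,r3:1,r4:-2
c13: CDB Mul2=81 | r0:Mul1,r1:75,r2:25,r3:1,r4:-2
c14: - | r0:Mul1,r1:75,r2:25,r3:1,r4:-2

STATUS = VALUE 75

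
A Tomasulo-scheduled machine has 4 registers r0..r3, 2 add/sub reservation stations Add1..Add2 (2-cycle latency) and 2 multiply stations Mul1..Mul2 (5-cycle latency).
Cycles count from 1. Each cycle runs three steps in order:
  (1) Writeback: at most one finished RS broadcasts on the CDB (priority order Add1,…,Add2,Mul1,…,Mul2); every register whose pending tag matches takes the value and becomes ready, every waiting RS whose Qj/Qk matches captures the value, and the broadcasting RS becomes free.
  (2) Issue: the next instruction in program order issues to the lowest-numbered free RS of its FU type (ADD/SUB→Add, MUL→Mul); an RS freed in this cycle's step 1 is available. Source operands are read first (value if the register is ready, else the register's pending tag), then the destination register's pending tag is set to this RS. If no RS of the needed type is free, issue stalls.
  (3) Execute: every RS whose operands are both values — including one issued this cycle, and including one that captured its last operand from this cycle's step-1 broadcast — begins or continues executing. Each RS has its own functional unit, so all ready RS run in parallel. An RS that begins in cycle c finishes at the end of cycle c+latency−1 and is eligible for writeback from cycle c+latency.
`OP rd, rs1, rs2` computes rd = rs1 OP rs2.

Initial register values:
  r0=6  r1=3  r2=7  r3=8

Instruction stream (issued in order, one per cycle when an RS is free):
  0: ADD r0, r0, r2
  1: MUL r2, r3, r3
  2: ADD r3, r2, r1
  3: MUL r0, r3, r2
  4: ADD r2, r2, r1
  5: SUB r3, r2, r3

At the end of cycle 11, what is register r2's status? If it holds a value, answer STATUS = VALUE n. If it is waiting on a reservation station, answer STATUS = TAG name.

STATUS = VALUE 67

c1: issue ADD r0<-Add1 | r0:Add1,r1:3,r2:7,r3:8
c2: issue MUL r2<-Mul1 | r0:Add1,r1:3,r2:Mul1,r3:8
c3: CDB Add1=13; issue ADD r3<-Add1 | r0:13,r1:3,r2:Mul1,r3:Add1
c4: issue MUL r0<-Mul2 | r0:Mul2,r1:3,r2:Mul1,r3:Add1
c5: issue ADD r2<-Add2 | r0:Mul2,r1:3,r2:Add2,r3:Add1
c6: stall | r0:Mul2,r1:3,r2:Add2,r3:Add1
c7: CDB Mul1=64; stall | r0:Mul2,r1:3,r2:Add2,r3:Add1
c8: stall | r0:Mul2,r1:3,r2:Add2,r3:Add1
c9: CDB Add1=67; issue SUB r3<-Add1 | r0:Mul2,r1:3,r2:Add2,r3:Add1
c10: CDB Add2=67 | r0:Mul2,r1:3,r2:67,r3:Add1
c11: - | r0:Mul2,r1:3,r2:67,r3:Add1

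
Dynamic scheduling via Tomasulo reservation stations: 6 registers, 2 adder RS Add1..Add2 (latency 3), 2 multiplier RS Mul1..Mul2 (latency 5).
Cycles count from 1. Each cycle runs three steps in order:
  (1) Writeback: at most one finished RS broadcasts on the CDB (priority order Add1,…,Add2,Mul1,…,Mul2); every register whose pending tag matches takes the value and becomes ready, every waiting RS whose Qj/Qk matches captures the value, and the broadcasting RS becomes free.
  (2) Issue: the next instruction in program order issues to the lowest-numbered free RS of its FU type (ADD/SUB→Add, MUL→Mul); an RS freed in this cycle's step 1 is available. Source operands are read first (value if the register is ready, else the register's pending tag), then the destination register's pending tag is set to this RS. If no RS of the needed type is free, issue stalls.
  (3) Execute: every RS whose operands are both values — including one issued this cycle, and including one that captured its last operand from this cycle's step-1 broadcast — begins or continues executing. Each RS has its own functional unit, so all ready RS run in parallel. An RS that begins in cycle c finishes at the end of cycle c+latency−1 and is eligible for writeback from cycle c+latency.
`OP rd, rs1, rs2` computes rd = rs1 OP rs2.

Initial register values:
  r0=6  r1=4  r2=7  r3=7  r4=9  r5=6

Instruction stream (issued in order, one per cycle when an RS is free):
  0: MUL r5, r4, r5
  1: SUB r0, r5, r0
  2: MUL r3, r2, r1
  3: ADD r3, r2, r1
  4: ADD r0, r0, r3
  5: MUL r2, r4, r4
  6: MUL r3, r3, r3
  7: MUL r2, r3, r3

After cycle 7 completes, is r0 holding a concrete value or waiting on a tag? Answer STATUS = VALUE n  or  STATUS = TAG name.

  c1: issue MUL r5<-Mul1  regs: r0:6,r1:4,r2:7,r3:7,r4:9,r5:Mul1
  c2: issue SUB r0<-Add1  regs: r0:Add1,r1:4,r2:7,r3:7,r4:9,r5:Mul1
  c3: issue MUL r3<-Mul2  regs: r0:Add1,r1:4,r2:7,r3:Mul2,r4:9,r5:Mul1
  c4: issue ADD r3<-Add2  regs: r0:Add1,r1:4,r2:7,r3:Add2,r4:9,r5:Mul1
  c5: stall  regs: r0:Add1,r1:4,r2:7,r3:Add2,r4:9,r5:Mul1
  c6: CDB Mul1=54; stall  regs: r0:Add1,r1:4,r2:7,r3:Add2,r4:9,r5:54
  c7: CDB Add2=11; issue ADD r0<-Add2  regs: r0:Add2,r1:4,r2:7,r3:11,r4:9,r5:54

STATUS = TAG Add2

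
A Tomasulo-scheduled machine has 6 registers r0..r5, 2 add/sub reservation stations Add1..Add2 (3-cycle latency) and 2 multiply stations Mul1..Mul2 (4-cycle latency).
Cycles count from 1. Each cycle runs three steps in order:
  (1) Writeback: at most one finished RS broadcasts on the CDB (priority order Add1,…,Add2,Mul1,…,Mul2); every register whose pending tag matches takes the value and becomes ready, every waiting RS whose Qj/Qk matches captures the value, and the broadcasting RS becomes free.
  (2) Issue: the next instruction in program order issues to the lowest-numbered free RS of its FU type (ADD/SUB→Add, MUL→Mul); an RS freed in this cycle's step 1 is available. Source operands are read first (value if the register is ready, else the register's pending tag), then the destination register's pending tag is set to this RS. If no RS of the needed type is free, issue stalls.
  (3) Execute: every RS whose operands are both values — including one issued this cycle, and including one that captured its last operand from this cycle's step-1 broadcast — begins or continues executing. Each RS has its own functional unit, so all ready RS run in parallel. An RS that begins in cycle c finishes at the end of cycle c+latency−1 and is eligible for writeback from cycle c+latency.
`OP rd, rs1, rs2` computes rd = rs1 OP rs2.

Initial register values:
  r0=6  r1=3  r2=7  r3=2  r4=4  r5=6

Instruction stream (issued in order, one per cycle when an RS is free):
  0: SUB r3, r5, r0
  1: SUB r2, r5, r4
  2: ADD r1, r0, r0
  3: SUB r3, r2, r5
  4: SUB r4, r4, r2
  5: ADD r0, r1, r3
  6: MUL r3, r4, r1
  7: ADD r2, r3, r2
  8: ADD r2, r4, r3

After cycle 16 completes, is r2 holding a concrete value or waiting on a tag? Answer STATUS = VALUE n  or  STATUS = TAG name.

c1: issue SUB r3<-Add1 | r0:6,r1:3,r2:7,r3:Add1,r4:4,r5:6
c2: issue SUB r2<-Add2 | r0:6,r1:3,r2:Add2,r3:Add1,r4:4,r5:6
c3: stall | r0:6,r1:3,r2:Add2,r3:Add1,r4:4,r5:6
c4: CDB Add1=0; issue ADD r1<-Add1 | r0:6,r1:Add1,r2:Add2,r3:0,r4:4,r5:6
c5: CDB Add2=2; issue SUB r3<-Add2 | r0:6,r1:Add1,r2:2,r3:Add2,r4:4,r5:6
c6: stall | r0:6,r1:Add1,r2:2,r3:Add2,r4:4,r5:6
c7: CDB Add1=12; issue SUB r4<-Add1 | r0:6,r1:12,r2:2,r3:Add2,r4:Add1,r5:6
c8: CDB Add2=-4; issue ADD r0<-Add2 | r0:Add2,r1:12,r2:2,r3:-4,r4:Add1,r5:6
c9: issue MUL r3<-Mul1 | r0:Add2,r1:12,r2:2,r3:Mul1,r4:Add1,r5:6
c10: CDB Add1=2; issue ADD r2<-Add1 | r0:Add2,r1:12,r2:Add1,r3:Mul1,r4:2,r5:6
c11: CDB Add2=8; issue ADD r2<-Add2 | r0:8,r1:12,r2:Add2,r3:Mul1,r4:2,r5:6
c12: - | r0:8,r1:12,r2:Add2,r3:Mul1,r4:2,r5:6
c13: - | r0:8,r1:12,r2:Add2,r3:Mul1,r4:2,r5:6
c14: CDB Mul1=24 | r0:8,r1:12,r2:Add2,r3:24,r4:2,r5:6
c15: - | r0:8,r1:12,r2:Add2,r3:24,r4:2,r5:6
c16: - | r0:8,r1:12,r2:Add2,r3:24,r4:2,r5:6

STATUS = TAG Add2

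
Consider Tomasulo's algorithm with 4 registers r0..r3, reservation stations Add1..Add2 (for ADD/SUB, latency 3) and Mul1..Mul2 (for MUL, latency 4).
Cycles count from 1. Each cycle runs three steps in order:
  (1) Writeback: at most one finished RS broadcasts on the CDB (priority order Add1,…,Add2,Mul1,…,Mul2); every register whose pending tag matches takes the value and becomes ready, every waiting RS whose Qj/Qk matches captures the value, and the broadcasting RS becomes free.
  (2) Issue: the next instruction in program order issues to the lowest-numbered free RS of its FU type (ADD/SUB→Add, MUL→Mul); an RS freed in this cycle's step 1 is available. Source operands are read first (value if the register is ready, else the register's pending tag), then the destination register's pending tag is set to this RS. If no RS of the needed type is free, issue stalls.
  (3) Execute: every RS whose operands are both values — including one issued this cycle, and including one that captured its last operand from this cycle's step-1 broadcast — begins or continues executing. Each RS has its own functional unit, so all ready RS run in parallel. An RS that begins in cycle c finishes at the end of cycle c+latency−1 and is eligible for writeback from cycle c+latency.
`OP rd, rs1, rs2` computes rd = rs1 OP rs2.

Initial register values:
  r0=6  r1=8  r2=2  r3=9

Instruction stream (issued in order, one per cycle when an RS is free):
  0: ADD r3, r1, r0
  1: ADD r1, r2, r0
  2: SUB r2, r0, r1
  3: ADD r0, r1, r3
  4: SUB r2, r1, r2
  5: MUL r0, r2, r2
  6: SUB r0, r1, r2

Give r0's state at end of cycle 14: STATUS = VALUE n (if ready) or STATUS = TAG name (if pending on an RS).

STATUS = VALUE -2

  c1: issue ADD r3<-Add1  regs: r0:6,r1:8,r2:2,r3:Add1
  c2: issue ADD r1<-Add2  regs: r0:6,r1:Add2,r2:2,r3:Add1
  c3: stall  regs: r0:6,r1:Add2,r2:2,r3:Add1
  c4: CDB Add1=14; issue SUB r2<-Add1  regs: r0:6,r1:Add2,r2:Add1,r3:14
  c5: CDB Add2=8; issue ADD r0<-Add2  regs: r0:Add2,r1:8,r2:Add1,r3:14
  c6: stall  regs: r0:Add2,r1:8,r2:Add1,r3:14
  c7: stall  regs: r0:Add2,r1:8,r2:Add1,r3:14
  c8: CDB Add1=-2; issue SUB r2<-Add1  regs: r0:Add2,r1:8,r2:Add1,r3:14
  c9: CDB Add2=22; issue MUL r0<-Mul1  regs: r0:Mul1,r1:8,r2:Add1,r3:14
  c10: issue SUB r0<-Add2  regs: r0:Add2,r1:8,r2:Add1,r3:14
  c11: CDB Add1=10  regs: r0:Add2,r1:8,r2:10,r3:14
  c12: -  regs: r0:Add2,r1:8,r2:10,r3:14
  c13: -  regs: r0:Add2,r1:8,r2:10,r3:14
  c14: CDB Add2=-2  regs: r0:-2,r1:8,r2:10,r3:14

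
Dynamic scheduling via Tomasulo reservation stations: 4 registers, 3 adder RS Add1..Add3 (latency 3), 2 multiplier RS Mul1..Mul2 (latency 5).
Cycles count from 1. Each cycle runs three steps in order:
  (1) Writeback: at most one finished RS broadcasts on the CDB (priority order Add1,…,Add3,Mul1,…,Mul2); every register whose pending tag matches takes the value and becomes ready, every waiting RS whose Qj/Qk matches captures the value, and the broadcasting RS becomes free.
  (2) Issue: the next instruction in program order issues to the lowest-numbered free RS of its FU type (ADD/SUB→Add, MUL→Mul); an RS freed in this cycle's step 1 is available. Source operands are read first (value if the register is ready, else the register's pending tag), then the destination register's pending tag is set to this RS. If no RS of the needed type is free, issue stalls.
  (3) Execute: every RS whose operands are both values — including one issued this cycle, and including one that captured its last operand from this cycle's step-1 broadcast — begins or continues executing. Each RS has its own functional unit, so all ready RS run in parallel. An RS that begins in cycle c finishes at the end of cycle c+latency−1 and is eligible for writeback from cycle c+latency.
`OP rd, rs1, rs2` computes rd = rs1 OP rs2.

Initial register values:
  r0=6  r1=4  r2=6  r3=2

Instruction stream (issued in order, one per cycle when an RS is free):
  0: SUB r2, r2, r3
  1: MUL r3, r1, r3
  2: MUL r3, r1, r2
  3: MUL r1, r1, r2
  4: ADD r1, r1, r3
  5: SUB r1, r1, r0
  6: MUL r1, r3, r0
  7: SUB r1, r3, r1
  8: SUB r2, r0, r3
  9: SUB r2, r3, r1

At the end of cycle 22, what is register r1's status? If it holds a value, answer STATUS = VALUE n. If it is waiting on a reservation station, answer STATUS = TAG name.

cycle 1: issue SUB r2<-Add1 // r0:6,r1:4,r2:Add1,r3:2
cycle 2: issue MUL r3<-Mul1 // r0:6,r1:4,r2:Add1,r3:Mul1
cycle 3: issue MUL r3<-Mul2 // r0:6,r1:4,r2:Add1,r3:Mul2
cycle 4: CDB Add1=4; stall // r0:6,r1:4,r2:4,r3:Mul2
cycle 5: stall // r0:6,r1:4,r2:4,r3:Mul2
cycle 6: stall // r0:6,r1:4,r2:4,r3:Mul2
cycle 7: CDB Mul1=8; issue MUL r1<-Mul1 // r0:6,r1:Mul1,r2:4,r3:Mul2
cycle 8: issue ADD r1<-Add1 // r0:6,r1:Add1,r2:4,r3:Mul2
cycle 9: CDB Mul2=16; issue SUB r1<-Add2 // r0:6,r1:Add2,r2:4,r3:16
cycle 10: issue MUL r1<-Mul2 // r0:6,r1:Mul2,r2:4,r3:16
cycle 11: issue SUB r1<-Add3 // r0:6,r1:Add3,r2:4,r3:16
cycle 12: CDB Mul1=16; stall // r0:6,r1:Add3,r2:4,r3:16
cycle 13: stall // r0:6,r1:Add3,r2:4,r3:16
cycle 14: stall // r0:6,r1:Add3,r2:4,r3:16
cycle 15: CDB Add1=32; issue SUB r2<-Add1 // r0:6,r1:Add3,r2:Add1,r3:16
cycle 16: CDB Mul2=96; stall // r0:6,r1:Add3,r2:Add1,r3:16
cycle 17: stall // r0:6,r1:Add3,r2:Add1,r3:16
cycle 18: CDB Add1=-10; issue SUB r2<-Add1 // r0:6,r1:Add3,r2:Add1,r3:16
cycle 19: CDB Add2=26 // r0:6,r1:Add3,r2:Add1,r3:16
cycle 20: CDB Add3=-80 // r0:6,r1:-80,r2:Add1,r3:16
cycle 21: - // r0:6,r1:-80,r2:Add1,r3:16
cycle 22: - // r0:6,r1:-80,r2:Add1,r3:16

STATUS = VALUE -80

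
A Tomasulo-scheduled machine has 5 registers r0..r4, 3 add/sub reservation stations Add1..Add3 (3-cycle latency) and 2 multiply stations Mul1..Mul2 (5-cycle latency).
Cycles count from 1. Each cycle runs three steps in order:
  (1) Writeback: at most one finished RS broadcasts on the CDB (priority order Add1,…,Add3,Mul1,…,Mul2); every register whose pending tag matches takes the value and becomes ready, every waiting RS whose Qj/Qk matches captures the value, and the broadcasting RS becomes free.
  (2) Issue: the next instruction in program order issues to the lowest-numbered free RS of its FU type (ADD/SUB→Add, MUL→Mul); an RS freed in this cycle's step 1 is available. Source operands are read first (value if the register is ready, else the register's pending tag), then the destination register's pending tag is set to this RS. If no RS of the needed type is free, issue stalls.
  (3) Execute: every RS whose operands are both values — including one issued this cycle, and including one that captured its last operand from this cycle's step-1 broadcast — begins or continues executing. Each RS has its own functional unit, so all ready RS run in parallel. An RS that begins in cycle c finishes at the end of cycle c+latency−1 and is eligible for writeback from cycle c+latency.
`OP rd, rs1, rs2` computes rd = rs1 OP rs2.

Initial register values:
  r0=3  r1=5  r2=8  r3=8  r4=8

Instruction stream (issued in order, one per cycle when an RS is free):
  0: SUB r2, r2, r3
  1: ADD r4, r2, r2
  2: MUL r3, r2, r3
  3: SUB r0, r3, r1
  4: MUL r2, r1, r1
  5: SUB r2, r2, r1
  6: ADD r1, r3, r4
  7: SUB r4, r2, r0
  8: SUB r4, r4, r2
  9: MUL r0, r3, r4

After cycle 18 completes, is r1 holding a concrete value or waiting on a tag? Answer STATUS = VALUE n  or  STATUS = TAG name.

c1: issue SUB r2<-Add1 | r0:3,r1:5,r2:Add1,r3:8,r4:8
c2: issue ADD r4<-Add2 | r0:3,r1:5,r2:Add1,r3:8,r4:Add2
c3: issue MUL r3<-Mul1 | r0:3,r1:5,r2:Add1,r3:Mul1,r4:Add2
c4: CDB Add1=0; issue SUB r0<-Add1 | r0:Add1,r1:5,r2:0,r3:Mul1,r4:Add2
c5: issue MUL r2<-Mul2 | r0:Add1,r1:5,r2:Mul2,r3:Mul1,r4:Add2
c6: issue SUB r2<-Add3 | r0:Add1,r1:5,r2:Add3,r3:Mul1,r4:Add2
c7: CDB Add2=0; issue ADD r1<-Add2 | r0:Add1,r1:Add2,r2:Add3,r3:Mul1,r4:0
c8: stall | r0:Add1,r1:Add2,r2:Add3,r3:Mul1,r4:0
c9: CDB Mul1=0; stall | r0:Add1,r1:Add2,r2:Add3,r3:0,r4:0
c10: CDB Mul2=25; stall | r0:Add1,r1:Add2,r2:Add3,r3:0,r4:0
c11: stall | r0:Add1,r1:Add2,r2:Add3,r3:0,r4:0
c12: CDB Add1=-5; issue SUB r4<-Add1 | r0:-5,r1:Add2,r2:Add3,r3:0,r4:Add1
c13: CDB Add2=0; issue SUB r4<-Add2 | r0:-5,r1:0,r2:Add3,r3:0,r4:Add2
c14: CDB Add3=20; issue MUL r0<-Mul1 | r0:Mul1,r1:0,r2:20,r3:0,r4:Add2
c15: - | r0:Mul1,r1:0,r2:20,r3:0,r4:Add2
c16: - | r0:Mul1,r1:0,r2:20,r3:0,r4:Add2
c17: CDB Add1=25 | r0:Mul1,r1:0,r2:20,r3:0,r4:Add2
c18: - | r0:Mul1,r1:0,r2:20,r3:0,r4:Add2

STATUS = VALUE 0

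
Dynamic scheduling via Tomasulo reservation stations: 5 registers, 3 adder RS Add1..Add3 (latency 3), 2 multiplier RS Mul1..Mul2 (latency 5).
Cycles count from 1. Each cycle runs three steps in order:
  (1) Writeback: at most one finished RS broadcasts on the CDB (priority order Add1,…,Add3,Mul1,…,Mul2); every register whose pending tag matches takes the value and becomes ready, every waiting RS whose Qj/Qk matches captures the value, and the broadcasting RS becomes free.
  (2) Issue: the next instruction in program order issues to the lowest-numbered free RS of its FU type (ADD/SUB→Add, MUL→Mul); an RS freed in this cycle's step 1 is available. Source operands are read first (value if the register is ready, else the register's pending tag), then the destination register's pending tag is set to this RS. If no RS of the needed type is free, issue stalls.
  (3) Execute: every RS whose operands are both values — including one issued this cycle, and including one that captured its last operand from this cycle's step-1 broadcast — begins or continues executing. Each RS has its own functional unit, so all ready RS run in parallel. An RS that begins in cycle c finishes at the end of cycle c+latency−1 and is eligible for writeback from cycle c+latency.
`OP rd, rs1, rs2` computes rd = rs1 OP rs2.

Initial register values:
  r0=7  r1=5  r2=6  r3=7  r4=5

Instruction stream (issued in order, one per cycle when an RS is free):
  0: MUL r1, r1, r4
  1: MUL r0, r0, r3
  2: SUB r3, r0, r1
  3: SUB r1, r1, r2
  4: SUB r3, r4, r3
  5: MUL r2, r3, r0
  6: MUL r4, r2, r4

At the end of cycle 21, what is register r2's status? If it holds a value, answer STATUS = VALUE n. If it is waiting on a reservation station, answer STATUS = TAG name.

cycle 1: issue MUL r1<-Mul1 // r0:7,r1:Mul1,r2:6,r3:7,r4:5
cycle 2: issue MUL r0<-Mul2 // r0:Mul2,r1:Mul1,r2:6,r3:7,r4:5
cycle 3: issue SUB r3<-Add1 // r0:Mul2,r1:Mul1,r2:6,r3:Add1,r4:5
cycle 4: issue SUB r1<-Add2 // r0:Mul2,r1:Add2,r2:6,r3:Add1,r4:5
cycle 5: issue SUB r3<-Add3 // r0:Mul2,r1:Add2,r2:6,r3:Add3,r4:5
cycle 6: CDB Mul1=25; issue MUL r2<-Mul1 // r0:Mul2,r1:Add2,r2:Mul1,r3:Add3,r4:5
cycle 7: CDB Mul2=49; issue MUL r4<-Mul2 // r0:49,r1:Add2,r2:Mul1,r3:Add3,r4:Mul2
cycle 8: - // r0:49,r1:Add2,r2:Mul1,r3:Add3,r4:Mul2
cycle 9: CDB Add2=19 // r0:49,r1:19,r2:Mul1,r3:Add3,r4:Mul2
cycle 10: CDB Add1=24 // r0:49,r1:19,r2:Mul1,r3:Add3,r4:Mul2
cycle 11: - // r0:49,r1:19,r2:Mul1,r3:Add3,r4:Mul2
cycle 12: - // r0:49,r1:19,r2:Mul1,r3:Add3,r4:Mul2
cycle 13: CDB Add3=-19 // r0:49,r1:19,r2:Mul1,r3:-19,r4:Mul2
cycle 14: - // r0:49,r1:19,r2:Mul1,r3:-19,r4:Mul2
cycle 15: - // r0:49,r1:19,r2:Mul1,r3:-19,r4:Mul2
cycle 16: - // r0:49,r1:19,r2:Mul1,r3:-19,r4:Mul2
cycle 17: - // r0:49,r1:19,r2:Mul1,r3:-19,r4:Mul2
cycle 18: CDB Mul1=-931 // r0:49,r1:19,r2:-931,r3:-19,r4:Mul2
cycle 19: - // r0:49,r1:19,r2:-931,r3:-19,r4:Mul2
cycle 20: - // r0:49,r1:19,r2:-931,r3:-19,r4:Mul2
cycle 21: - // r0:49,r1:19,r2:-931,r3:-19,r4:Mul2

STATUS = VALUE -931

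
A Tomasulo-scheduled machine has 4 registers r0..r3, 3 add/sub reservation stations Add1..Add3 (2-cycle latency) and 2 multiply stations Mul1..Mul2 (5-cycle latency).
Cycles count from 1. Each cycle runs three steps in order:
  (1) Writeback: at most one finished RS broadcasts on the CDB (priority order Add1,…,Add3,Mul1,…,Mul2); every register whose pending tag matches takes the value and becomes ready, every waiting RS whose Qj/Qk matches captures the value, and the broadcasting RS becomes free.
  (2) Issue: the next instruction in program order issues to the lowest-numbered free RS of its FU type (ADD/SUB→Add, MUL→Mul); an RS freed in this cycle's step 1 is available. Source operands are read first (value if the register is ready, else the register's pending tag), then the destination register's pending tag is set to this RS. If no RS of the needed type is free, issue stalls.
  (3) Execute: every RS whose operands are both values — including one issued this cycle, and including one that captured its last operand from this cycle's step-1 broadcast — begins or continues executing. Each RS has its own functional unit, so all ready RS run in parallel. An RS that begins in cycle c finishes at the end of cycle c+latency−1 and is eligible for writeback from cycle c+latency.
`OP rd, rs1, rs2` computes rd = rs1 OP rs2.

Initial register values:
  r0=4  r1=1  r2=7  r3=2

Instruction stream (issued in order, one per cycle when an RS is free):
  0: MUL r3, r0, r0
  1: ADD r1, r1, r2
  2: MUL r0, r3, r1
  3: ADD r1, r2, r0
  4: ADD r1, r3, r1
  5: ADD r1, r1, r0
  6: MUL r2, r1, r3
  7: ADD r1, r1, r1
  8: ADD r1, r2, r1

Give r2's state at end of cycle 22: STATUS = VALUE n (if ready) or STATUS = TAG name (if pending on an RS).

c1: issue MUL r3<-Mul1 | r0:4,r1:1,r2:7,r3:Mul1
c2: issue ADD r1<-Add1 | r0:4,r1:Add1,r2:7,r3:Mul1
c3: issue MUL r0<-Mul2 | r0:Mul2,r1:Add1,r2:7,r3:Mul1
c4: CDB Add1=8; issue ADD r1<-Add1 | r0:Mul2,r1:Add1,r2:7,r3:Mul1
c5: issue ADD r1<-Add2 | r0:Mul2,r1:Add2,r2:7,r3:Mul1
c6: CDB Mul1=16; issue ADD r1<-Add3 | r0:Mul2,r1:Add3,r2:7,r3:16
c7: issue MUL r2<-Mul1 | r0:Mul2,r1:Add3,r2:Mul1,r3:16
c8: stall | r0:Mul2,r1:Add3,r2:Mul1,r3:16
c9: stall | r0:Mul2,r1:Add3,r2:Mul1,r3:16
c10: stall | r0:Mul2,r1:Add3,r2:Mul1,r3:16
c11: CDB Mul2=128; stall | r0:128,r1:Add3,r2:Mul1,r3:16
c12: stall | r0:128,r1:Add3,r2:Mul1,r3:16
c13: CDB Add1=135; issue ADD r1<-Add1 | r0:128,r1:Add1,r2:Mul1,r3:16
c14: stall | r0:128,r1:Add1,r2:Mul1,r3:16
c15: CDB Add2=151; issue ADD r1<-Add2 | r0:128,r1:Add2,r2:Mul1,r3:16
c16: - | r0:128,r1:Add2,r2:Mul1,r3:16
c17: CDB Add3=279 | r0:128,r1:Add2,r2:Mul1,r3:16
c18: - | r0:128,r1:Add2,r2:Mul1,r3:16
c19: CDB Add1=558 | r0:128,r1:Add2,r2:Mul1,r3:16
c20: - | r0:128,r1:Add2,r2:Mul1,r3:16
c21: - | r0:128,r1:Add2,r2:Mul1,r3:16
c22: CDB Mul1=4464 | r0:128,r1:Add2,r2:4464,r3:16

STATUS = VALUE 4464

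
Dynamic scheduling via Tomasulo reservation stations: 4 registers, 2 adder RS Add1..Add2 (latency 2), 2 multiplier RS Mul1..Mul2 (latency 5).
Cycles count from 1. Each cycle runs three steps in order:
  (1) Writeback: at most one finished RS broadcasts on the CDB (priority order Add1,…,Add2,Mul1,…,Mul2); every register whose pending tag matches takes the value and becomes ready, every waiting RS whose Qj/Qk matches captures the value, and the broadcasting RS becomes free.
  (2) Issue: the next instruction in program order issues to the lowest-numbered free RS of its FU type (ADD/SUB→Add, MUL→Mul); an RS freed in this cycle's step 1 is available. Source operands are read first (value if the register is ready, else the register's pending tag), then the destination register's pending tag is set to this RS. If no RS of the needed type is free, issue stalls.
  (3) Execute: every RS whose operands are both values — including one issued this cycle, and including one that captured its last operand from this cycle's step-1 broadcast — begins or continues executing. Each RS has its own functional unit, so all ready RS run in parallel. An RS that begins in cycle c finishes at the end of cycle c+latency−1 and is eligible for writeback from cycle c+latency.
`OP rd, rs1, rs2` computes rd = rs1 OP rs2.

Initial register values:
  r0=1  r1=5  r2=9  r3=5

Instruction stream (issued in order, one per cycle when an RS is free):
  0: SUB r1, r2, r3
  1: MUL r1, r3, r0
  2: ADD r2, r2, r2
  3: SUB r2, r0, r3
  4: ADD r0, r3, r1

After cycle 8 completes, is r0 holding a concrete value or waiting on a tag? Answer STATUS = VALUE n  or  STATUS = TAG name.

c1: issue SUB r1<-Add1 | r0:1,r1:Add1,r2:9,r3:5
c2: issue MUL r1<-Mul1 | r0:1,r1:Mul1,r2:9,r3:5
c3: CDB Add1=4; issue ADD r2<-Add1 | r0:1,r1:Mul1,r2:Add1,r3:5
c4: issue SUB r2<-Add2 | r0:1,r1:Mul1,r2:Add2,r3:5
c5: CDB Add1=18; issue ADD r0<-Add1 | r0:Add1,r1:Mul1,r2:Add2,r3:5
c6: CDB Add2=-4 | r0:Add1,r1:Mul1,r2:-4,r3:5
c7: CDB Mul1=5 | r0:Add1,r1:5,r2:-4,r3:5
c8: - | r0:Add1,r1:5,r2:-4,r3:5

STATUS = TAG Add1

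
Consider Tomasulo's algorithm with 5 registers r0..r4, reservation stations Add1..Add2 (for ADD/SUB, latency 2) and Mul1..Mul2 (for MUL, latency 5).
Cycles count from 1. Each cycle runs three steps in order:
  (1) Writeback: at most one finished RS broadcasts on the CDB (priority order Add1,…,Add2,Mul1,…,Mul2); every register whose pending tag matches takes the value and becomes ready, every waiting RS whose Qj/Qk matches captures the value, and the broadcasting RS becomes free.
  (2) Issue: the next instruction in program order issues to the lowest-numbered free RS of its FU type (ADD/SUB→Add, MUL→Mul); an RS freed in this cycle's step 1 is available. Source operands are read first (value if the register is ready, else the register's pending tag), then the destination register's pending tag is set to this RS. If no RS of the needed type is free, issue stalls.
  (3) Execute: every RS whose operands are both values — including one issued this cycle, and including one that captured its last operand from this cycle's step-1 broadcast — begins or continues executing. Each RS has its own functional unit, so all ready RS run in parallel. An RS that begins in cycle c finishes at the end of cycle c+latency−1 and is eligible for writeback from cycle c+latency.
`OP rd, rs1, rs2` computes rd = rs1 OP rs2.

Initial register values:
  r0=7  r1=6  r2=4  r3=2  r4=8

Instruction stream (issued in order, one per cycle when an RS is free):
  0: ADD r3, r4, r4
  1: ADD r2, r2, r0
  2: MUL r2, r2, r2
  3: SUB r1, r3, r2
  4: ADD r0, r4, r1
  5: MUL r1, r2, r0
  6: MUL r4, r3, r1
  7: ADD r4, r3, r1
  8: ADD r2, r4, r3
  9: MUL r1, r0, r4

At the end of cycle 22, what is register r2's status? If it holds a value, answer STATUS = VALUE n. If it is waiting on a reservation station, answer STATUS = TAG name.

STATUS = VALUE -11705

cycle 1: issue ADD r3<-Add1 // r0:7,r1:6,r2:4,r3:Add1,r4:8
cycle 2: issue ADD r2<-Add2 // r0:7,r1:6,r2:Add2,r3:Add1,r4:8
cycle 3: CDB Add1=16; issue MUL r2<-Mul1 // r0:7,r1:6,r2:Mul1,r3:16,r4:8
cycle 4: CDB Add2=11; issue SUB r1<-Add1 // r0:7,r1:Add1,r2:Mul1,r3:16,r4:8
cycle 5: issue ADD r0<-Add2 // r0:Add2,r1:Add1,r2:Mul1,r3:16,r4:8
cycle 6: issue MUL r1<-Mul2 // r0:Add2,r1:Mul2,r2:Mul1,r3:16,r4:8
cycle 7: stall // r0:Add2,r1:Mul2,r2:Mul1,r3:16,r4:8
cycle 8: stall // r0:Add2,r1:Mul2,r2:Mul1,r3:16,r4:8
cycle 9: CDB Mul1=121; issue MUL r4<-Mul1 // r0:Add2,r1:Mul2,r2:121,r3:16,r4:Mul1
cycle 10: stall // r0:Add2,r1:Mul2,r2:121,r3:16,r4:Mul1
cycle 11: CDB Add1=-105; issue ADD r4<-Add1 // r0:Add2,r1:Mul2,r2:121,r3:16,r4:Add1
cycle 12: stall // r0:Add2,r1:Mul2,r2:121,r3:16,r4:Add1
cycle 13: CDB Add2=-97; issue ADD r2<-Add2 // r0:-97,r1:Mul2,r2:Add2,r3:16,r4:Add1
cycle 14: stall // r0:-97,r1:Mul2,r2:Add2,r3:16,r4:Add1
cycle 15: stall // r0:-97,r1:Mul2,r2:Add2,r3:16,r4:Add1
cycle 16: stall // r0:-97,r1:Mul2,r2:Add2,r3:16,r4:Add1
cycle 17: stall // r0:-97,r1:Mul2,r2:Add2,r3:16,r4:Add1
cycle 18: CDB Mul2=-11737; issue MUL r1<-Mul2 // r0:-97,r1:Mul2,r2:Add2,r3:16,r4:Add1
cycle 19: - // r0:-97,r1:Mul2,r2:Add2,r3:16,r4:Add1
cycle 20: CDB Add1=-11721 // r0:-97,r1:Mul2,r2:Add2,r3:16,r4:-11721
cycle 21: - // r0:-97,r1:Mul2,r2:Add2,r3:16,r4:-11721
cycle 22: CDB Add2=-11705 // r0:-97,r1:Mul2,r2:-11705,r3:16,r4:-11721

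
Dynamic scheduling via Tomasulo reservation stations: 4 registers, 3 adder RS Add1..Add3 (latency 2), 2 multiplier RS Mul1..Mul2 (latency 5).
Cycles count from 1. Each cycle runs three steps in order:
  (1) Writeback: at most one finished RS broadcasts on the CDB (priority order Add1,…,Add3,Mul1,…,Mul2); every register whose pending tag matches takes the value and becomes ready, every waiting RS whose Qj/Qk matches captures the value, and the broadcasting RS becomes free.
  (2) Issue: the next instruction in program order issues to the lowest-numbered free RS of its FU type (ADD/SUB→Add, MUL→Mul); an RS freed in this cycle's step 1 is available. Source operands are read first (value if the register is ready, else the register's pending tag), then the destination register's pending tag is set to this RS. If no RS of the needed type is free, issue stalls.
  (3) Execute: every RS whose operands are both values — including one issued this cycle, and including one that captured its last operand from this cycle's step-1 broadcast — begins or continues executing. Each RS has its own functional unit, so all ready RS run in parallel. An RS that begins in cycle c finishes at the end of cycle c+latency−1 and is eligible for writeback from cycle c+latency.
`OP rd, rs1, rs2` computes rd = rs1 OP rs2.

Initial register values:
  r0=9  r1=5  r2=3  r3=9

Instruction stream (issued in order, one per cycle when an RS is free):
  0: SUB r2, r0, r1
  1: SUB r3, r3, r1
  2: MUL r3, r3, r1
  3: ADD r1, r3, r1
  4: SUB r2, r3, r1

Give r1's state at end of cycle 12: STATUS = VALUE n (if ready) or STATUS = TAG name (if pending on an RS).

cycle 1: issue SUB r2<-Add1 // r0:9,r1:5,r2:Add1,r3:9
cycle 2: issue SUB r3<-Add2 // r0:9,r1:5,r2:Add1,r3:Add2
cycle 3: CDB Add1=4; issue MUL r3<-Mul1 // r0:9,r1:5,r2:4,r3:Mul1
cycle 4: CDB Add2=4; issue ADD r1<-Add1 // r0:9,r1:Add1,r2:4,r3:Mul1
cycle 5: issue SUB r2<-Add2 // r0:9,r1:Add1,r2:Add2,r3:Mul1
cycle 6: - // r0:9,r1:Add1,r2:Add2,r3:Mul1
cycle 7: - // r0:9,r1:Add1,r2:Add2,r3:Mul1
cycle 8: - // r0:9,r1:Add1,r2:Add2,r3:Mul1
cycle 9: CDB Mul1=20 // r0:9,r1:Add1,r2:Add2,r3:20
cycle 10: - // r0:9,r1:Add1,r2:Add2,r3:20
cycle 11: CDB Add1=25 // r0:9,r1:25,r2:Add2,r3:20
cycle 12: - // r0:9,r1:25,r2:Add2,r3:20

STATUS = VALUE 25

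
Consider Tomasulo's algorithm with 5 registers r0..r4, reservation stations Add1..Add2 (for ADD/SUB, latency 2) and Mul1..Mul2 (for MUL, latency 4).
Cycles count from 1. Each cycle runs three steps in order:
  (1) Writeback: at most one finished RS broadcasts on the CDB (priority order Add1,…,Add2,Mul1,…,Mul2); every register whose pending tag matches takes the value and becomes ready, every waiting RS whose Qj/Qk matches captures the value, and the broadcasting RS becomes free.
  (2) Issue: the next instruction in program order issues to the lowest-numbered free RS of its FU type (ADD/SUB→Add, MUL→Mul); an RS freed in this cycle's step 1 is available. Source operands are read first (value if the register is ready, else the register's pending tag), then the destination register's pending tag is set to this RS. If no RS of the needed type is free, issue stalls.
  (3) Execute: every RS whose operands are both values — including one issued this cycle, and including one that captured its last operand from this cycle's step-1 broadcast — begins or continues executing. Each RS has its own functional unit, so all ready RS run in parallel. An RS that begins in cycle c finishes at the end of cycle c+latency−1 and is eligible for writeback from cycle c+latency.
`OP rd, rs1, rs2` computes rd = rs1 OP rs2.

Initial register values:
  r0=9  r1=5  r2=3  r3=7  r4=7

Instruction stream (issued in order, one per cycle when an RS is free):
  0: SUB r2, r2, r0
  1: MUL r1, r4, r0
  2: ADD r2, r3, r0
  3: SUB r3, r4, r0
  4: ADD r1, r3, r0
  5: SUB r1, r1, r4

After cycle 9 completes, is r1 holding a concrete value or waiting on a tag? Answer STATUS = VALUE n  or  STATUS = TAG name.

c1: issue SUB r2<-Add1 | r0:9,r1:5,r2:Add1,r3:7,r4:7
c2: issue MUL r1<-Mul1 | r0:9,r1:Mul1,r2:Add1,r3:7,r4:7
c3: CDB Add1=-6; issue ADD r2<-Add1 | r0:9,r1:Mul1,r2:Add1,r3:7,r4:7
c4: issue SUB r3<-Add2 | r0:9,r1:Mul1,r2:Add1,r3:Add2,r4:7
c5: CDB Add1=16; issue ADD r1<-Add1 | r0:9,r1:Add1,r2:16,r3:Add2,r4:7
c6: CDB Add2=-2; issue SUB r1<-Add2 | r0:9,r1:Add2,r2:16,r3:-2,r4:7
c7: CDB Mul1=63 | r0:9,r1:Add2,r2:16,r3:-2,r4:7
c8: CDB Add1=7 | r0:9,r1:Add2,r2:16,r3:-2,r4:7
c9: - | r0:9,r1:Add2,r2:16,r3:-2,r4:7

STATUS = TAG Add2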